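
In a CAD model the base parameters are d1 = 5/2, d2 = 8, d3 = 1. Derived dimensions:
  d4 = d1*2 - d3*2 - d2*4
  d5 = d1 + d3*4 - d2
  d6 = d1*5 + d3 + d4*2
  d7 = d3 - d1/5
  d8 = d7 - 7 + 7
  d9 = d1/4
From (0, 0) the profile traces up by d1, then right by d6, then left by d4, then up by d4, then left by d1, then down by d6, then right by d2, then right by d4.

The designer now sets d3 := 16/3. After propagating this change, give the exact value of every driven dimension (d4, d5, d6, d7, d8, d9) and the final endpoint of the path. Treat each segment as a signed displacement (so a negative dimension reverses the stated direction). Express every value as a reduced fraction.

d4 = -113/3
d5 = 95/6
d6 = -115/2
d7 = 29/6
d8 = 29/6
d9 = 5/8
endpoint = (-52, 67/3)

Apply edit: d3 := 16/3
  d4 = d1*2 - d3*2 - d2*4 = -113/3
  d5 = d1 + d3*4 - d2 = 95/6
  d6 = d1*5 + d3 + d4*2 = -115/2
  d7 = d3 - d1/5 = 29/6
  d8 = d7 - 7 + 7 = 29/6
  d9 = d1/4 = 5/8
Walk from origin (0, 0):
  seg 1: up by d1 = 5/2 → (0, 5/2)
  seg 2: right by d6 = -115/2 → (-115/2, 5/2)
  seg 3: left by d4 = -113/3 → (-119/6, 5/2)
  seg 4: up by d4 = -113/3 → (-119/6, -211/6)
  seg 5: left by d1 = 5/2 → (-67/3, -211/6)
  seg 6: down by d6 = -115/2 → (-67/3, 67/3)
  seg 7: right by d2 = 8 → (-43/3, 67/3)
  seg 8: right by d4 = -113/3 → (-52, 67/3)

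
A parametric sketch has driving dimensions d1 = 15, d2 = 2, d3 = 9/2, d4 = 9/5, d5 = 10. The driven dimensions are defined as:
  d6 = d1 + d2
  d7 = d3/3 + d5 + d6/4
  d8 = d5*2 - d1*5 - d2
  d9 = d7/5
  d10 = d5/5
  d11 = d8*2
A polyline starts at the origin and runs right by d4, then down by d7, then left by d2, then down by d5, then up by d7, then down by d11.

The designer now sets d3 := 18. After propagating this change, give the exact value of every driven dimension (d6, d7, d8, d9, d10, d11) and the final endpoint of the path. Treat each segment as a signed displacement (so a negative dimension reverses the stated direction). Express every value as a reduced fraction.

d6 = 17
d7 = 81/4
d8 = -57
d9 = 81/20
d10 = 2
d11 = -114
endpoint = (-1/5, 104)

Apply edit: d3 := 18
  d6 = d1 + d2 = 17
  d7 = d3/3 + d5 + d6/4 = 81/4
  d8 = d5*2 - d1*5 - d2 = -57
  d9 = d7/5 = 81/20
  d10 = d5/5 = 2
  d11 = d8*2 = -114
Walk from origin (0, 0):
  seg 1: right by d4 = 9/5 → (9/5, 0)
  seg 2: down by d7 = 81/4 → (9/5, -81/4)
  seg 3: left by d2 = 2 → (-1/5, -81/4)
  seg 4: down by d5 = 10 → (-1/5, -121/4)
  seg 5: up by d7 = 81/4 → (-1/5, -10)
  seg 6: down by d11 = -114 → (-1/5, 104)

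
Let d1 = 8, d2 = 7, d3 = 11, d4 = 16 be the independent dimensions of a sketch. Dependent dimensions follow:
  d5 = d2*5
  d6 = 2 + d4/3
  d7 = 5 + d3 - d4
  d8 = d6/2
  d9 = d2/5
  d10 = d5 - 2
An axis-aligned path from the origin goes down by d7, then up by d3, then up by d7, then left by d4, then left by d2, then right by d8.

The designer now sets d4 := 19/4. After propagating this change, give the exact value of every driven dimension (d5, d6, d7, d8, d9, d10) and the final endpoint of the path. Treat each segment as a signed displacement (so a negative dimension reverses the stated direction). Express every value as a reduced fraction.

d5 = 35
d6 = 43/12
d7 = 45/4
d8 = 43/24
d9 = 7/5
d10 = 33
endpoint = (-239/24, 11)

Apply edit: d4 := 19/4
  d5 = d2*5 = 35
  d6 = 2 + d4/3 = 43/12
  d7 = 5 + d3 - d4 = 45/4
  d8 = d6/2 = 43/24
  d9 = d2/5 = 7/5
  d10 = d5 - 2 = 33
Walk from origin (0, 0):
  seg 1: down by d7 = 45/4 → (0, -45/4)
  seg 2: up by d3 = 11 → (0, -1/4)
  seg 3: up by d7 = 45/4 → (0, 11)
  seg 4: left by d4 = 19/4 → (-19/4, 11)
  seg 5: left by d2 = 7 → (-47/4, 11)
  seg 6: right by d8 = 43/24 → (-239/24, 11)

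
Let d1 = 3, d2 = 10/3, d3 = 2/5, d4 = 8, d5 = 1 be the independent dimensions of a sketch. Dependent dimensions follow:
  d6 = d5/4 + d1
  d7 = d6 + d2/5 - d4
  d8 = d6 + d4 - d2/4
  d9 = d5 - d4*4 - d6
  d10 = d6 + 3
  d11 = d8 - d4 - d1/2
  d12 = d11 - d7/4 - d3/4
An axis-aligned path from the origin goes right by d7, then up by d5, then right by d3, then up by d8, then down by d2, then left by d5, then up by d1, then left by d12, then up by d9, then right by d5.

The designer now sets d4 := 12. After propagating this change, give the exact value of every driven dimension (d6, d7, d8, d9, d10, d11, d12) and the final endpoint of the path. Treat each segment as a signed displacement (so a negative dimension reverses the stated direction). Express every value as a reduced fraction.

d6 = 13/4
d7 = -97/12
d8 = 173/12
d9 = -201/4
d10 = 25/4
d11 = 11/12
d12 = 227/80
endpoint = (-505/48, -211/6)

Apply edit: d4 := 12
  d6 = d5/4 + d1 = 13/4
  d7 = d6 + d2/5 - d4 = -97/12
  d8 = d6 + d4 - d2/4 = 173/12
  d9 = d5 - d4*4 - d6 = -201/4
  d10 = d6 + 3 = 25/4
  d11 = d8 - d4 - d1/2 = 11/12
  d12 = d11 - d7/4 - d3/4 = 227/80
Walk from origin (0, 0):
  seg 1: right by d7 = -97/12 → (-97/12, 0)
  seg 2: up by d5 = 1 → (-97/12, 1)
  seg 3: right by d3 = 2/5 → (-461/60, 1)
  seg 4: up by d8 = 173/12 → (-461/60, 185/12)
  seg 5: down by d2 = 10/3 → (-461/60, 145/12)
  seg 6: left by d5 = 1 → (-521/60, 145/12)
  seg 7: up by d1 = 3 → (-521/60, 181/12)
  seg 8: left by d12 = 227/80 → (-553/48, 181/12)
  seg 9: up by d9 = -201/4 → (-553/48, -211/6)
  seg 10: right by d5 = 1 → (-505/48, -211/6)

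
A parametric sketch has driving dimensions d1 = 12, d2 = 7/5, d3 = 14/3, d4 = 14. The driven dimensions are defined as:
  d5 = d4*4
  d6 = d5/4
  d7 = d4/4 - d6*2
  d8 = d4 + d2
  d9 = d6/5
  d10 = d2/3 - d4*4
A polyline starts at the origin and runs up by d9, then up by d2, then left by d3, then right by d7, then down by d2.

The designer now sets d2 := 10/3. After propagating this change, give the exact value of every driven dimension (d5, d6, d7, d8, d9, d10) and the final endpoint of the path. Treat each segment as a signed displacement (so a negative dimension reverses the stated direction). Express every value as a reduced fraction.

Apply edit: d2 := 10/3
  d5 = d4*4 = 56
  d6 = d5/4 = 14
  d7 = d4/4 - d6*2 = -49/2
  d8 = d4 + d2 = 52/3
  d9 = d6/5 = 14/5
  d10 = d2/3 - d4*4 = -494/9
Walk from origin (0, 0):
  seg 1: up by d9 = 14/5 → (0, 14/5)
  seg 2: up by d2 = 10/3 → (0, 92/15)
  seg 3: left by d3 = 14/3 → (-14/3, 92/15)
  seg 4: right by d7 = -49/2 → (-175/6, 92/15)
  seg 5: down by d2 = 10/3 → (-175/6, 14/5)

d5 = 56
d6 = 14
d7 = -49/2
d8 = 52/3
d9 = 14/5
d10 = -494/9
endpoint = (-175/6, 14/5)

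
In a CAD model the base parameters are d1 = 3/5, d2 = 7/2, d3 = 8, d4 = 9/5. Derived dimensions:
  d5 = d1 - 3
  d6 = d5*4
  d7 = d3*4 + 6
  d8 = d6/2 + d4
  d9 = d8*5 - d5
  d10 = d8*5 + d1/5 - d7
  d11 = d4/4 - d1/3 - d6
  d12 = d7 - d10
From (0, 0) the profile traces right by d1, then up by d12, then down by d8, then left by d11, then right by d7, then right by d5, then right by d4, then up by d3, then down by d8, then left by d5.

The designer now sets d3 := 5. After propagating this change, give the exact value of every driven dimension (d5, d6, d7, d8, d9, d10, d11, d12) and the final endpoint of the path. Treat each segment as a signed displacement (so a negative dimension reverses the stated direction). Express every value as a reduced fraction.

Apply edit: d3 := 5
  d5 = d1 - 3 = -12/5
  d6 = d5*4 = -48/5
  d7 = d3*4 + 6 = 26
  d8 = d6/2 + d4 = -3
  d9 = d8*5 - d5 = -63/5
  d10 = d8*5 + d1/5 - d7 = -1022/25
  d11 = d4/4 - d1/3 - d6 = 197/20
  d12 = d7 - d10 = 1672/25
Walk from origin (0, 0):
  seg 1: right by d1 = 3/5 → (3/5, 0)
  seg 2: up by d12 = 1672/25 → (3/5, 1672/25)
  seg 3: down by d8 = -3 → (3/5, 1747/25)
  seg 4: left by d11 = 197/20 → (-37/4, 1747/25)
  seg 5: right by d7 = 26 → (67/4, 1747/25)
  seg 6: right by d5 = -12/5 → (287/20, 1747/25)
  seg 7: right by d4 = 9/5 → (323/20, 1747/25)
  seg 8: up by d3 = 5 → (323/20, 1872/25)
  seg 9: down by d8 = -3 → (323/20, 1947/25)
  seg 10: left by d5 = -12/5 → (371/20, 1947/25)

d5 = -12/5
d6 = -48/5
d7 = 26
d8 = -3
d9 = -63/5
d10 = -1022/25
d11 = 197/20
d12 = 1672/25
endpoint = (371/20, 1947/25)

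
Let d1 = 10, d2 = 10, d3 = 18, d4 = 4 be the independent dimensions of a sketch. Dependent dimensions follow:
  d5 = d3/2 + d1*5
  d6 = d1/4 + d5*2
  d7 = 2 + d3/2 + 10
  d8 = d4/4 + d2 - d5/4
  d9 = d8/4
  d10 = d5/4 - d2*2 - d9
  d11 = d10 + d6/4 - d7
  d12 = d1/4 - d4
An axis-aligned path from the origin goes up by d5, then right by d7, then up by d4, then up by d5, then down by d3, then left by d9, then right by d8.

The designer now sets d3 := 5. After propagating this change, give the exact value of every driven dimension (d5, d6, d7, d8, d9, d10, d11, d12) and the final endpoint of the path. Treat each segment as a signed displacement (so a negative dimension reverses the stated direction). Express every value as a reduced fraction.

d5 = 105/2
d6 = 215/2
d7 = 29/2
d8 = -17/8
d9 = -17/32
d10 = -203/32
d11 = 193/32
d12 = -3/2
endpoint = (413/32, 104)

Apply edit: d3 := 5
  d5 = d3/2 + d1*5 = 105/2
  d6 = d1/4 + d5*2 = 215/2
  d7 = 2 + d3/2 + 10 = 29/2
  d8 = d4/4 + d2 - d5/4 = -17/8
  d9 = d8/4 = -17/32
  d10 = d5/4 - d2*2 - d9 = -203/32
  d11 = d10 + d6/4 - d7 = 193/32
  d12 = d1/4 - d4 = -3/2
Walk from origin (0, 0):
  seg 1: up by d5 = 105/2 → (0, 105/2)
  seg 2: right by d7 = 29/2 → (29/2, 105/2)
  seg 3: up by d4 = 4 → (29/2, 113/2)
  seg 4: up by d5 = 105/2 → (29/2, 109)
  seg 5: down by d3 = 5 → (29/2, 104)
  seg 6: left by d9 = -17/32 → (481/32, 104)
  seg 7: right by d8 = -17/8 → (413/32, 104)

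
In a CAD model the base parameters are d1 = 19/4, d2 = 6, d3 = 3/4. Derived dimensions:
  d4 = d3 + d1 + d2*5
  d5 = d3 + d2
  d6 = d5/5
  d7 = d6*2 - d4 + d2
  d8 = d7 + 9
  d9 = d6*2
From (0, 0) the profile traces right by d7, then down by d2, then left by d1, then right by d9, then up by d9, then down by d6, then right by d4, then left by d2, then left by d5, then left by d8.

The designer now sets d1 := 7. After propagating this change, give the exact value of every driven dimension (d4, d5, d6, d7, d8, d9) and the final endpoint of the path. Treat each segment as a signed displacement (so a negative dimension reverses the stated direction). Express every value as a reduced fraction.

d4 = 151/4
d5 = 27/4
d6 = 27/20
d7 = -581/20
d8 = -401/20
d9 = 27/10
endpoint = (117/10, -93/20)

Apply edit: d1 := 7
  d4 = d3 + d1 + d2*5 = 151/4
  d5 = d3 + d2 = 27/4
  d6 = d5/5 = 27/20
  d7 = d6*2 - d4 + d2 = -581/20
  d8 = d7 + 9 = -401/20
  d9 = d6*2 = 27/10
Walk from origin (0, 0):
  seg 1: right by d7 = -581/20 → (-581/20, 0)
  seg 2: down by d2 = 6 → (-581/20, -6)
  seg 3: left by d1 = 7 → (-721/20, -6)
  seg 4: right by d9 = 27/10 → (-667/20, -6)
  seg 5: up by d9 = 27/10 → (-667/20, -33/10)
  seg 6: down by d6 = 27/20 → (-667/20, -93/20)
  seg 7: right by d4 = 151/4 → (22/5, -93/20)
  seg 8: left by d2 = 6 → (-8/5, -93/20)
  seg 9: left by d5 = 27/4 → (-167/20, -93/20)
  seg 10: left by d8 = -401/20 → (117/10, -93/20)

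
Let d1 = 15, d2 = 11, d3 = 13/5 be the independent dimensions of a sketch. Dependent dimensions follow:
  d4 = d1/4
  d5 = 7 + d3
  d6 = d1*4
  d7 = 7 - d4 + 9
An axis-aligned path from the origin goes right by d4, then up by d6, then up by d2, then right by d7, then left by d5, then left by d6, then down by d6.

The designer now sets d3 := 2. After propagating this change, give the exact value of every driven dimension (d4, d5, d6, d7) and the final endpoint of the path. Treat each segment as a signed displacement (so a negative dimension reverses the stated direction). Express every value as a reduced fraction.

Apply edit: d3 := 2
  d4 = d1/4 = 15/4
  d5 = 7 + d3 = 9
  d6 = d1*4 = 60
  d7 = 7 - d4 + 9 = 49/4
Walk from origin (0, 0):
  seg 1: right by d4 = 15/4 → (15/4, 0)
  seg 2: up by d6 = 60 → (15/4, 60)
  seg 3: up by d2 = 11 → (15/4, 71)
  seg 4: right by d7 = 49/4 → (16, 71)
  seg 5: left by d5 = 9 → (7, 71)
  seg 6: left by d6 = 60 → (-53, 71)
  seg 7: down by d6 = 60 → (-53, 11)

d4 = 15/4
d5 = 9
d6 = 60
d7 = 49/4
endpoint = (-53, 11)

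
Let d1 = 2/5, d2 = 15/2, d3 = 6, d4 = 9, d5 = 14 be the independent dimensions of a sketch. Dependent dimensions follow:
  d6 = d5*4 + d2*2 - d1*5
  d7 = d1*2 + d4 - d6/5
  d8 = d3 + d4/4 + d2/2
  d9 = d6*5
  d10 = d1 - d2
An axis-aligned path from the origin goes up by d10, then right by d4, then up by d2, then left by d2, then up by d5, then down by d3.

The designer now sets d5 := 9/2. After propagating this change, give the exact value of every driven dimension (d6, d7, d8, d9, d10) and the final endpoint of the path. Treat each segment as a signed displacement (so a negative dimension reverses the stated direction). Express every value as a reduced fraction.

Apply edit: d5 := 9/2
  d6 = d5*4 + d2*2 - d1*5 = 31
  d7 = d1*2 + d4 - d6/5 = 18/5
  d8 = d3 + d4/4 + d2/2 = 12
  d9 = d6*5 = 155
  d10 = d1 - d2 = -71/10
Walk from origin (0, 0):
  seg 1: up by d10 = -71/10 → (0, -71/10)
  seg 2: right by d4 = 9 → (9, -71/10)
  seg 3: up by d2 = 15/2 → (9, 2/5)
  seg 4: left by d2 = 15/2 → (3/2, 2/5)
  seg 5: up by d5 = 9/2 → (3/2, 49/10)
  seg 6: down by d3 = 6 → (3/2, -11/10)

d6 = 31
d7 = 18/5
d8 = 12
d9 = 155
d10 = -71/10
endpoint = (3/2, -11/10)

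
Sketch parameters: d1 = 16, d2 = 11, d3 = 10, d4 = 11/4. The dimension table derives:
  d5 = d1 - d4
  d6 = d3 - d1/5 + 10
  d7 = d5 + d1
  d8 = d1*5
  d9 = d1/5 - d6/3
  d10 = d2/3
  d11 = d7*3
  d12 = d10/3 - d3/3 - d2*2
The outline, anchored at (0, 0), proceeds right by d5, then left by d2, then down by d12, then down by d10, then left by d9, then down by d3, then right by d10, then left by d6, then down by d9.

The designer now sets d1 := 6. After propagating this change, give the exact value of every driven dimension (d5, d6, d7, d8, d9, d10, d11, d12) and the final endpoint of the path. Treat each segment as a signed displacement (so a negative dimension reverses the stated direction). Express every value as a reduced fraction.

d5 = 13/4
d6 = 94/5
d7 = 37/4
d8 = 30
d9 = -76/15
d10 = 11/3
d11 = 111/4
d12 = -217/9
endpoint = (-1069/60, 698/45)

Apply edit: d1 := 6
  d5 = d1 - d4 = 13/4
  d6 = d3 - d1/5 + 10 = 94/5
  d7 = d5 + d1 = 37/4
  d8 = d1*5 = 30
  d9 = d1/5 - d6/3 = -76/15
  d10 = d2/3 = 11/3
  d11 = d7*3 = 111/4
  d12 = d10/3 - d3/3 - d2*2 = -217/9
Walk from origin (0, 0):
  seg 1: right by d5 = 13/4 → (13/4, 0)
  seg 2: left by d2 = 11 → (-31/4, 0)
  seg 3: down by d12 = -217/9 → (-31/4, 217/9)
  seg 4: down by d10 = 11/3 → (-31/4, 184/9)
  seg 5: left by d9 = -76/15 → (-161/60, 184/9)
  seg 6: down by d3 = 10 → (-161/60, 94/9)
  seg 7: right by d10 = 11/3 → (59/60, 94/9)
  seg 8: left by d6 = 94/5 → (-1069/60, 94/9)
  seg 9: down by d9 = -76/15 → (-1069/60, 698/45)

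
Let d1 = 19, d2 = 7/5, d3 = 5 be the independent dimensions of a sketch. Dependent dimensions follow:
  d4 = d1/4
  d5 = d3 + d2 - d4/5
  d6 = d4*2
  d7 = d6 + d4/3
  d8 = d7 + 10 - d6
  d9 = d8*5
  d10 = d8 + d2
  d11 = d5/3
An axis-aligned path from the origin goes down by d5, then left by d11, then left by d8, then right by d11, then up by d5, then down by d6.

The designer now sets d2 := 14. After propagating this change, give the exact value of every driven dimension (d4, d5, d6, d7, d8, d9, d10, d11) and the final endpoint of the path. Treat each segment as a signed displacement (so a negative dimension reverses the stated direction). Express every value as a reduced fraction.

d4 = 19/4
d5 = 361/20
d6 = 19/2
d7 = 133/12
d8 = 139/12
d9 = 695/12
d10 = 307/12
d11 = 361/60
endpoint = (-139/12, -19/2)

Apply edit: d2 := 14
  d4 = d1/4 = 19/4
  d5 = d3 + d2 - d4/5 = 361/20
  d6 = d4*2 = 19/2
  d7 = d6 + d4/3 = 133/12
  d8 = d7 + 10 - d6 = 139/12
  d9 = d8*5 = 695/12
  d10 = d8 + d2 = 307/12
  d11 = d5/3 = 361/60
Walk from origin (0, 0):
  seg 1: down by d5 = 361/20 → (0, -361/20)
  seg 2: left by d11 = 361/60 → (-361/60, -361/20)
  seg 3: left by d8 = 139/12 → (-88/5, -361/20)
  seg 4: right by d11 = 361/60 → (-139/12, -361/20)
  seg 5: up by d5 = 361/20 → (-139/12, 0)
  seg 6: down by d6 = 19/2 → (-139/12, -19/2)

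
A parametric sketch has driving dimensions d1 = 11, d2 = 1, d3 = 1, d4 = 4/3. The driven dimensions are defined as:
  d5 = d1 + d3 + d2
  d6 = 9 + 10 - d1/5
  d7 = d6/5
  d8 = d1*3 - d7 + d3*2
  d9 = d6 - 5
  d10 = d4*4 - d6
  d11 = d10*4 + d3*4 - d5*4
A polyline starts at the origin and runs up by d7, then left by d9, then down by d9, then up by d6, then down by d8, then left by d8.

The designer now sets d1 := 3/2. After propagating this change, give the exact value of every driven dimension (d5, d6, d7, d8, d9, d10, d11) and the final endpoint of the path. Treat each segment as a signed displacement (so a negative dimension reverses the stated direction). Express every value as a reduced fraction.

Apply edit: d1 := 3/2
  d5 = d1 + d3 + d2 = 7/2
  d6 = 9 + 10 - d1/5 = 187/10
  d7 = d6/5 = 187/50
  d8 = d1*3 - d7 + d3*2 = 69/25
  d9 = d6 - 5 = 137/10
  d10 = d4*4 - d6 = -401/30
  d11 = d10*4 + d3*4 - d5*4 = -952/15
Walk from origin (0, 0):
  seg 1: up by d7 = 187/50 → (0, 187/50)
  seg 2: left by d9 = 137/10 → (-137/10, 187/50)
  seg 3: down by d9 = 137/10 → (-137/10, -249/25)
  seg 4: up by d6 = 187/10 → (-137/10, 437/50)
  seg 5: down by d8 = 69/25 → (-137/10, 299/50)
  seg 6: left by d8 = 69/25 → (-823/50, 299/50)

d5 = 7/2
d6 = 187/10
d7 = 187/50
d8 = 69/25
d9 = 137/10
d10 = -401/30
d11 = -952/15
endpoint = (-823/50, 299/50)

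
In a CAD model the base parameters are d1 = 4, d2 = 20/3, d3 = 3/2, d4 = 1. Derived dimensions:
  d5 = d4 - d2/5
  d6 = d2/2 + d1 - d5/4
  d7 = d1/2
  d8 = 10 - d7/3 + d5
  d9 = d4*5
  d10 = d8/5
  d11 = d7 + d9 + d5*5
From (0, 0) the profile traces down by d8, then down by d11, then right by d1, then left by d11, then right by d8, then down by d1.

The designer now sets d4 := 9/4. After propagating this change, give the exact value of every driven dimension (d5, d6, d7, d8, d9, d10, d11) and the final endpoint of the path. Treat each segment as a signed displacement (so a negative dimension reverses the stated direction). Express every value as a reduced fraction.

d5 = 11/12
d6 = 341/48
d7 = 2
d8 = 41/4
d9 = 45/4
d10 = 41/20
d11 = 107/6
endpoint = (-43/12, -385/12)

Apply edit: d4 := 9/4
  d5 = d4 - d2/5 = 11/12
  d6 = d2/2 + d1 - d5/4 = 341/48
  d7 = d1/2 = 2
  d8 = 10 - d7/3 + d5 = 41/4
  d9 = d4*5 = 45/4
  d10 = d8/5 = 41/20
  d11 = d7 + d9 + d5*5 = 107/6
Walk from origin (0, 0):
  seg 1: down by d8 = 41/4 → (0, -41/4)
  seg 2: down by d11 = 107/6 → (0, -337/12)
  seg 3: right by d1 = 4 → (4, -337/12)
  seg 4: left by d11 = 107/6 → (-83/6, -337/12)
  seg 5: right by d8 = 41/4 → (-43/12, -337/12)
  seg 6: down by d1 = 4 → (-43/12, -385/12)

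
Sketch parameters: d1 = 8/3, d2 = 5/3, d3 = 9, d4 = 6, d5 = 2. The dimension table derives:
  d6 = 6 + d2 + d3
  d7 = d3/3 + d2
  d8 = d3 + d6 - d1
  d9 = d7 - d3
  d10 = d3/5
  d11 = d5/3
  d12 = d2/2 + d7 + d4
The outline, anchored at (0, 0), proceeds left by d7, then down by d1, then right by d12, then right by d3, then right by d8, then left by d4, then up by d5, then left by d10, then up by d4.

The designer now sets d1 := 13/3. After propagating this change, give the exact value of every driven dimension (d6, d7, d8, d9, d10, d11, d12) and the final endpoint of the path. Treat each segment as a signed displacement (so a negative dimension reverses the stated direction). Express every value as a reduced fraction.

d6 = 50/3
d7 = 14/3
d8 = 64/3
d9 = -13/3
d10 = 9/5
d11 = 2/3
d12 = 23/2
endpoint = (881/30, 11/3)

Apply edit: d1 := 13/3
  d6 = 6 + d2 + d3 = 50/3
  d7 = d3/3 + d2 = 14/3
  d8 = d3 + d6 - d1 = 64/3
  d9 = d7 - d3 = -13/3
  d10 = d3/5 = 9/5
  d11 = d5/3 = 2/3
  d12 = d2/2 + d7 + d4 = 23/2
Walk from origin (0, 0):
  seg 1: left by d7 = 14/3 → (-14/3, 0)
  seg 2: down by d1 = 13/3 → (-14/3, -13/3)
  seg 3: right by d12 = 23/2 → (41/6, -13/3)
  seg 4: right by d3 = 9 → (95/6, -13/3)
  seg 5: right by d8 = 64/3 → (223/6, -13/3)
  seg 6: left by d4 = 6 → (187/6, -13/3)
  seg 7: up by d5 = 2 → (187/6, -7/3)
  seg 8: left by d10 = 9/5 → (881/30, -7/3)
  seg 9: up by d4 = 6 → (881/30, 11/3)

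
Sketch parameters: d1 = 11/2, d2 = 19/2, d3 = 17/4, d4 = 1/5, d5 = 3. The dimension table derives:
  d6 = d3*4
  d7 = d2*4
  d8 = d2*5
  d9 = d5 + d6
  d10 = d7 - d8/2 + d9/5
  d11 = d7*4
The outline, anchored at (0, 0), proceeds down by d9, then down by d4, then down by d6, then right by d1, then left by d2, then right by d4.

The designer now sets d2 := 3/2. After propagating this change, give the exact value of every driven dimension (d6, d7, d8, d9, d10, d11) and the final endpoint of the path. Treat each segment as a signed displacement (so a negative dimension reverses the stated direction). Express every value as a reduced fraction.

Apply edit: d2 := 3/2
  d6 = d3*4 = 17
  d7 = d2*4 = 6
  d8 = d2*5 = 15/2
  d9 = d5 + d6 = 20
  d10 = d7 - d8/2 + d9/5 = 25/4
  d11 = d7*4 = 24
Walk from origin (0, 0):
  seg 1: down by d9 = 20 → (0, -20)
  seg 2: down by d4 = 1/5 → (0, -101/5)
  seg 3: down by d6 = 17 → (0, -186/5)
  seg 4: right by d1 = 11/2 → (11/2, -186/5)
  seg 5: left by d2 = 3/2 → (4, -186/5)
  seg 6: right by d4 = 1/5 → (21/5, -186/5)

d6 = 17
d7 = 6
d8 = 15/2
d9 = 20
d10 = 25/4
d11 = 24
endpoint = (21/5, -186/5)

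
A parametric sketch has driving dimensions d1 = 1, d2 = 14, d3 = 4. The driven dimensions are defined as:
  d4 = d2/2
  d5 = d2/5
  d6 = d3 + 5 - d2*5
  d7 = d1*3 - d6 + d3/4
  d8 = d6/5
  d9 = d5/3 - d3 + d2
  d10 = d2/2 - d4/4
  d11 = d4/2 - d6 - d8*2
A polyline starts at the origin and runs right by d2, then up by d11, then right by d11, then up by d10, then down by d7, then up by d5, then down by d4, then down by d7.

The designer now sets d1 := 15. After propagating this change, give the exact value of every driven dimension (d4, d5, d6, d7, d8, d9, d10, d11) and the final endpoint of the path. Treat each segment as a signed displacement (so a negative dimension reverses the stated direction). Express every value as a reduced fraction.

Apply edit: d1 := 15
  d4 = d2/2 = 7
  d5 = d2/5 = 14/5
  d6 = d3 + 5 - d2*5 = -61
  d7 = d1*3 - d6 + d3/4 = 107
  d8 = d6/5 = -61/5
  d9 = d5/3 - d3 + d2 = 164/15
  d10 = d2/2 - d4/4 = 21/4
  d11 = d4/2 - d6 - d8*2 = 889/10
Walk from origin (0, 0):
  seg 1: right by d2 = 14 → (14, 0)
  seg 2: up by d11 = 889/10 → (14, 889/10)
  seg 3: right by d11 = 889/10 → (1029/10, 889/10)
  seg 4: up by d10 = 21/4 → (1029/10, 1883/20)
  seg 5: down by d7 = 107 → (1029/10, -257/20)
  seg 6: up by d5 = 14/5 → (1029/10, -201/20)
  seg 7: down by d4 = 7 → (1029/10, -341/20)
  seg 8: down by d7 = 107 → (1029/10, -2481/20)

d4 = 7
d5 = 14/5
d6 = -61
d7 = 107
d8 = -61/5
d9 = 164/15
d10 = 21/4
d11 = 889/10
endpoint = (1029/10, -2481/20)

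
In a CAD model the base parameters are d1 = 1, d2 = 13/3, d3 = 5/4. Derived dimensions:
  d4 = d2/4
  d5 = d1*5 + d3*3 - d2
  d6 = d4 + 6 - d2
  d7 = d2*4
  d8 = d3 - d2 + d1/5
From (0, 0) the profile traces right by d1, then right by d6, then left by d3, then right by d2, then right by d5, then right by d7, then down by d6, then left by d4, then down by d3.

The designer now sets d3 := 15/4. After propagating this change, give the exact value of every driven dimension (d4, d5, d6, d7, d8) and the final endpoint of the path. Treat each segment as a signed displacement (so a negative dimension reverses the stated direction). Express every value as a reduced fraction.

Apply edit: d3 := 15/4
  d4 = d2/4 = 13/12
  d5 = d1*5 + d3*3 - d2 = 143/12
  d6 = d4 + 6 - d2 = 11/4
  d7 = d2*4 = 52/3
  d8 = d3 - d2 + d1/5 = -23/60
Walk from origin (0, 0):
  seg 1: right by d1 = 1 → (1, 0)
  seg 2: right by d6 = 11/4 → (15/4, 0)
  seg 3: left by d3 = 15/4 → (0, 0)
  seg 4: right by d2 = 13/3 → (13/3, 0)
  seg 5: right by d5 = 143/12 → (65/4, 0)
  seg 6: right by d7 = 52/3 → (403/12, 0)
  seg 7: down by d6 = 11/4 → (403/12, -11/4)
  seg 8: left by d4 = 13/12 → (65/2, -11/4)
  seg 9: down by d3 = 15/4 → (65/2, -13/2)

d4 = 13/12
d5 = 143/12
d6 = 11/4
d7 = 52/3
d8 = -23/60
endpoint = (65/2, -13/2)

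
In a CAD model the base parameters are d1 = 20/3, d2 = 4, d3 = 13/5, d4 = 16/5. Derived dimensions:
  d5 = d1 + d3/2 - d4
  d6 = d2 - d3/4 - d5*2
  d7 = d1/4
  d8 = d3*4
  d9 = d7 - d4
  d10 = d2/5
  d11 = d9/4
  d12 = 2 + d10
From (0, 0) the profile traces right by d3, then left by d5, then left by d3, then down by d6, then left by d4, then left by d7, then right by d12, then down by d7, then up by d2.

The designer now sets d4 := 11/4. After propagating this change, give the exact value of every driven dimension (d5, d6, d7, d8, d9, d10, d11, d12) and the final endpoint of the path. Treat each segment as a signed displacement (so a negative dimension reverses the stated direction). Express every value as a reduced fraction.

d5 = 313/60
d6 = -85/12
d7 = 5/3
d8 = 52/5
d9 = -13/12
d10 = 4/5
d11 = -13/48
d12 = 14/5
endpoint = (-41/6, 113/12)

Apply edit: d4 := 11/4
  d5 = d1 + d3/2 - d4 = 313/60
  d6 = d2 - d3/4 - d5*2 = -85/12
  d7 = d1/4 = 5/3
  d8 = d3*4 = 52/5
  d9 = d7 - d4 = -13/12
  d10 = d2/5 = 4/5
  d11 = d9/4 = -13/48
  d12 = 2 + d10 = 14/5
Walk from origin (0, 0):
  seg 1: right by d3 = 13/5 → (13/5, 0)
  seg 2: left by d5 = 313/60 → (-157/60, 0)
  seg 3: left by d3 = 13/5 → (-313/60, 0)
  seg 4: down by d6 = -85/12 → (-313/60, 85/12)
  seg 5: left by d4 = 11/4 → (-239/30, 85/12)
  seg 6: left by d7 = 5/3 → (-289/30, 85/12)
  seg 7: right by d12 = 14/5 → (-41/6, 85/12)
  seg 8: down by d7 = 5/3 → (-41/6, 65/12)
  seg 9: up by d2 = 4 → (-41/6, 113/12)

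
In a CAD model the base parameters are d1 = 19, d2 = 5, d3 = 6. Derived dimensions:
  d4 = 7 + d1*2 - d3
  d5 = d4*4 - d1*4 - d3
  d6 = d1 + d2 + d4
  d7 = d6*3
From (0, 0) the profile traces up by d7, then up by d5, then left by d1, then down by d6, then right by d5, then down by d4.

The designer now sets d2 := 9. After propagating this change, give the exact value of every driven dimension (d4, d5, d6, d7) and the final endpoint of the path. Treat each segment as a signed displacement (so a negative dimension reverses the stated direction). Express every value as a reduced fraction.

Apply edit: d2 := 9
  d4 = 7 + d1*2 - d3 = 39
  d5 = d4*4 - d1*4 - d3 = 74
  d6 = d1 + d2 + d4 = 67
  d7 = d6*3 = 201
Walk from origin (0, 0):
  seg 1: up by d7 = 201 → (0, 201)
  seg 2: up by d5 = 74 → (0, 275)
  seg 3: left by d1 = 19 → (-19, 275)
  seg 4: down by d6 = 67 → (-19, 208)
  seg 5: right by d5 = 74 → (55, 208)
  seg 6: down by d4 = 39 → (55, 169)

d4 = 39
d5 = 74
d6 = 67
d7 = 201
endpoint = (55, 169)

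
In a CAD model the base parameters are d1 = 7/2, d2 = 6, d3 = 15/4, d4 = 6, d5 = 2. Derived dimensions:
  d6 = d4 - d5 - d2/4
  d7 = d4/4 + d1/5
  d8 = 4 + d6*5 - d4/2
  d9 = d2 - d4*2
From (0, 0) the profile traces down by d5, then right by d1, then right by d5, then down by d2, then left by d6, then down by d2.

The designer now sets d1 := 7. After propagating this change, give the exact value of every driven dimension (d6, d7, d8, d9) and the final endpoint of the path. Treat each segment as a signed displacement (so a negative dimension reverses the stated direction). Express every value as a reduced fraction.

Apply edit: d1 := 7
  d6 = d4 - d5 - d2/4 = 5/2
  d7 = d4/4 + d1/5 = 29/10
  d8 = 4 + d6*5 - d4/2 = 27/2
  d9 = d2 - d4*2 = -6
Walk from origin (0, 0):
  seg 1: down by d5 = 2 → (0, -2)
  seg 2: right by d1 = 7 → (7, -2)
  seg 3: right by d5 = 2 → (9, -2)
  seg 4: down by d2 = 6 → (9, -8)
  seg 5: left by d6 = 5/2 → (13/2, -8)
  seg 6: down by d2 = 6 → (13/2, -14)

d6 = 5/2
d7 = 29/10
d8 = 27/2
d9 = -6
endpoint = (13/2, -14)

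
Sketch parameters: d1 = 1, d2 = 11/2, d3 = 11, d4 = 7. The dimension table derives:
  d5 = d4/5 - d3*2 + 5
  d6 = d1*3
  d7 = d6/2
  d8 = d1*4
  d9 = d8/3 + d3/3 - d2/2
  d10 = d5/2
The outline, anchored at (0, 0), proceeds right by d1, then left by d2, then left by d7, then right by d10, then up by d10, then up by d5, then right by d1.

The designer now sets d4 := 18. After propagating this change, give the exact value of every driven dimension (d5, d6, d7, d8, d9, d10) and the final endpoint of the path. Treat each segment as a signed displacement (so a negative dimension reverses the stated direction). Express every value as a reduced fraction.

d5 = -67/5
d6 = 3
d7 = 3/2
d8 = 4
d9 = 9/4
d10 = -67/10
endpoint = (-117/10, -201/10)

Apply edit: d4 := 18
  d5 = d4/5 - d3*2 + 5 = -67/5
  d6 = d1*3 = 3
  d7 = d6/2 = 3/2
  d8 = d1*4 = 4
  d9 = d8/3 + d3/3 - d2/2 = 9/4
  d10 = d5/2 = -67/10
Walk from origin (0, 0):
  seg 1: right by d1 = 1 → (1, 0)
  seg 2: left by d2 = 11/2 → (-9/2, 0)
  seg 3: left by d7 = 3/2 → (-6, 0)
  seg 4: right by d10 = -67/10 → (-127/10, 0)
  seg 5: up by d10 = -67/10 → (-127/10, -67/10)
  seg 6: up by d5 = -67/5 → (-127/10, -201/10)
  seg 7: right by d1 = 1 → (-117/10, -201/10)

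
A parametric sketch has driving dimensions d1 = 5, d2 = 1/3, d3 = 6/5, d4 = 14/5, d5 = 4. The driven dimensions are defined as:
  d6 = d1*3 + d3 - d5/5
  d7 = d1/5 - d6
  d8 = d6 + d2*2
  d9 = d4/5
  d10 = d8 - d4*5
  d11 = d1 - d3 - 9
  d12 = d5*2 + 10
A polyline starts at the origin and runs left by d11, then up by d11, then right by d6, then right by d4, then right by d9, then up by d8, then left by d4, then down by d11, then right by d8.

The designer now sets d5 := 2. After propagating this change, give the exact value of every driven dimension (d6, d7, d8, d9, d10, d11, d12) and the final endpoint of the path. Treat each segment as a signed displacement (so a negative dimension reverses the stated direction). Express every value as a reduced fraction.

d6 = 79/5
d7 = -74/5
d8 = 247/15
d9 = 14/25
d10 = 37/15
d11 = -26/5
d12 = 14
endpoint = (2852/75, 247/15)

Apply edit: d5 := 2
  d6 = d1*3 + d3 - d5/5 = 79/5
  d7 = d1/5 - d6 = -74/5
  d8 = d6 + d2*2 = 247/15
  d9 = d4/5 = 14/25
  d10 = d8 - d4*5 = 37/15
  d11 = d1 - d3 - 9 = -26/5
  d12 = d5*2 + 10 = 14
Walk from origin (0, 0):
  seg 1: left by d11 = -26/5 → (26/5, 0)
  seg 2: up by d11 = -26/5 → (26/5, -26/5)
  seg 3: right by d6 = 79/5 → (21, -26/5)
  seg 4: right by d4 = 14/5 → (119/5, -26/5)
  seg 5: right by d9 = 14/25 → (609/25, -26/5)
  seg 6: up by d8 = 247/15 → (609/25, 169/15)
  seg 7: left by d4 = 14/5 → (539/25, 169/15)
  seg 8: down by d11 = -26/5 → (539/25, 247/15)
  seg 9: right by d8 = 247/15 → (2852/75, 247/15)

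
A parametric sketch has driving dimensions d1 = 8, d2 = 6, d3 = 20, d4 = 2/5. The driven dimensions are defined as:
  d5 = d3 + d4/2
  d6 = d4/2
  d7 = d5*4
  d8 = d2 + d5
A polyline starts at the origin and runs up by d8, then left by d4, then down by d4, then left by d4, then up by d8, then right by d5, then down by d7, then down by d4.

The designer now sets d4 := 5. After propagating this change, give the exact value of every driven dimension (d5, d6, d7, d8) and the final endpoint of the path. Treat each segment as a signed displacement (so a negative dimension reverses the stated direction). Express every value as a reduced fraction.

Apply edit: d4 := 5
  d5 = d3 + d4/2 = 45/2
  d6 = d4/2 = 5/2
  d7 = d5*4 = 90
  d8 = d2 + d5 = 57/2
Walk from origin (0, 0):
  seg 1: up by d8 = 57/2 → (0, 57/2)
  seg 2: left by d4 = 5 → (-5, 57/2)
  seg 3: down by d4 = 5 → (-5, 47/2)
  seg 4: left by d4 = 5 → (-10, 47/2)
  seg 5: up by d8 = 57/2 → (-10, 52)
  seg 6: right by d5 = 45/2 → (25/2, 52)
  seg 7: down by d7 = 90 → (25/2, -38)
  seg 8: down by d4 = 5 → (25/2, -43)

d5 = 45/2
d6 = 5/2
d7 = 90
d8 = 57/2
endpoint = (25/2, -43)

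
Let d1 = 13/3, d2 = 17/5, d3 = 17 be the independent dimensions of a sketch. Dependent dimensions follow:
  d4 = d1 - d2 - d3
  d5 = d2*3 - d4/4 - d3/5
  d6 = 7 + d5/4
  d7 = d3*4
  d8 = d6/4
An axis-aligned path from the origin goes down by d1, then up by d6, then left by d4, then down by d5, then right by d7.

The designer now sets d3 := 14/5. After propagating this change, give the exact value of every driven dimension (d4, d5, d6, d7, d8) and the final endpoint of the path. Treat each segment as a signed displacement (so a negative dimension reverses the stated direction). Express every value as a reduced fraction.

Apply edit: d3 := 14/5
  d4 = d1 - d2 - d3 = -28/15
  d5 = d2*3 - d4/4 - d3/5 = 758/75
  d6 = 7 + d5/4 = 1429/150
  d7 = d3*4 = 56/5
  d8 = d6/4 = 1429/600
Walk from origin (0, 0):
  seg 1: down by d1 = 13/3 → (0, -13/3)
  seg 2: up by d6 = 1429/150 → (0, 779/150)
  seg 3: left by d4 = -28/15 → (28/15, 779/150)
  seg 4: down by d5 = 758/75 → (28/15, -737/150)
  seg 5: right by d7 = 56/5 → (196/15, -737/150)

d4 = -28/15
d5 = 758/75
d6 = 1429/150
d7 = 56/5
d8 = 1429/600
endpoint = (196/15, -737/150)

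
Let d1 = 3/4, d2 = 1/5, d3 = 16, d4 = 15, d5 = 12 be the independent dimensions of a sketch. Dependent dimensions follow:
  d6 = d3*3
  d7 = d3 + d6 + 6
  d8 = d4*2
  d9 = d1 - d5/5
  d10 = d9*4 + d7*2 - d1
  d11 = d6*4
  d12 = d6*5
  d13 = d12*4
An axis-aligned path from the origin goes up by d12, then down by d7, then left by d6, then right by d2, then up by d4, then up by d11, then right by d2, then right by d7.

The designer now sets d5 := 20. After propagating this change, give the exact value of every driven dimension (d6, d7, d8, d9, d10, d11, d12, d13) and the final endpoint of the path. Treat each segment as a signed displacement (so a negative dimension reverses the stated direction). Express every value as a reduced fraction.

Apply edit: d5 := 20
  d6 = d3*3 = 48
  d7 = d3 + d6 + 6 = 70
  d8 = d4*2 = 30
  d9 = d1 - d5/5 = -13/4
  d10 = d9*4 + d7*2 - d1 = 505/4
  d11 = d6*4 = 192
  d12 = d6*5 = 240
  d13 = d12*4 = 960
Walk from origin (0, 0):
  seg 1: up by d12 = 240 → (0, 240)
  seg 2: down by d7 = 70 → (0, 170)
  seg 3: left by d6 = 48 → (-48, 170)
  seg 4: right by d2 = 1/5 → (-239/5, 170)
  seg 5: up by d4 = 15 → (-239/5, 185)
  seg 6: up by d11 = 192 → (-239/5, 377)
  seg 7: right by d2 = 1/5 → (-238/5, 377)
  seg 8: right by d7 = 70 → (112/5, 377)

d6 = 48
d7 = 70
d8 = 30
d9 = -13/4
d10 = 505/4
d11 = 192
d12 = 240
d13 = 960
endpoint = (112/5, 377)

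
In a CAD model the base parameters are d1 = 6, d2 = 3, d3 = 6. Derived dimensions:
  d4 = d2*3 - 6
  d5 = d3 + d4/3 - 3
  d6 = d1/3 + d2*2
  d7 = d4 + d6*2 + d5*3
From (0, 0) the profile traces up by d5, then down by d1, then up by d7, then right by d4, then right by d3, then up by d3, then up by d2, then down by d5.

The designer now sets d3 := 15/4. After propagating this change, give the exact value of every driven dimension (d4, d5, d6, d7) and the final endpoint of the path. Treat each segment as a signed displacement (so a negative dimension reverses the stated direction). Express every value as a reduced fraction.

Apply edit: d3 := 15/4
  d4 = d2*3 - 6 = 3
  d5 = d3 + d4/3 - 3 = 7/4
  d6 = d1/3 + d2*2 = 8
  d7 = d4 + d6*2 + d5*3 = 97/4
Walk from origin (0, 0):
  seg 1: up by d5 = 7/4 → (0, 7/4)
  seg 2: down by d1 = 6 → (0, -17/4)
  seg 3: up by d7 = 97/4 → (0, 20)
  seg 4: right by d4 = 3 → (3, 20)
  seg 5: right by d3 = 15/4 → (27/4, 20)
  seg 6: up by d3 = 15/4 → (27/4, 95/4)
  seg 7: up by d2 = 3 → (27/4, 107/4)
  seg 8: down by d5 = 7/4 → (27/4, 25)

d4 = 3
d5 = 7/4
d6 = 8
d7 = 97/4
endpoint = (27/4, 25)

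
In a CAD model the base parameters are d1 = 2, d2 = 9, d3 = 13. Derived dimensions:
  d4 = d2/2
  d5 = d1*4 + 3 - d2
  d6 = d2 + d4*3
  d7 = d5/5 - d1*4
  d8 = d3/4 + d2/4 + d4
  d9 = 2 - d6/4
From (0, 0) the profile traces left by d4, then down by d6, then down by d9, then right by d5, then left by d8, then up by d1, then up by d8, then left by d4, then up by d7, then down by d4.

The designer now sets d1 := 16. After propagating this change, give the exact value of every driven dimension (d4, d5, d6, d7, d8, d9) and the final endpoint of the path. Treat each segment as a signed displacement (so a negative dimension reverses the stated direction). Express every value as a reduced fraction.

d4 = 9/2
d5 = 58
d6 = 45/2
d7 = -262/5
d8 = 10
d9 = -29/8
endpoint = (39, -1991/40)

Apply edit: d1 := 16
  d4 = d2/2 = 9/2
  d5 = d1*4 + 3 - d2 = 58
  d6 = d2 + d4*3 = 45/2
  d7 = d5/5 - d1*4 = -262/5
  d8 = d3/4 + d2/4 + d4 = 10
  d9 = 2 - d6/4 = -29/8
Walk from origin (0, 0):
  seg 1: left by d4 = 9/2 → (-9/2, 0)
  seg 2: down by d6 = 45/2 → (-9/2, -45/2)
  seg 3: down by d9 = -29/8 → (-9/2, -151/8)
  seg 4: right by d5 = 58 → (107/2, -151/8)
  seg 5: left by d8 = 10 → (87/2, -151/8)
  seg 6: up by d1 = 16 → (87/2, -23/8)
  seg 7: up by d8 = 10 → (87/2, 57/8)
  seg 8: left by d4 = 9/2 → (39, 57/8)
  seg 9: up by d7 = -262/5 → (39, -1811/40)
  seg 10: down by d4 = 9/2 → (39, -1991/40)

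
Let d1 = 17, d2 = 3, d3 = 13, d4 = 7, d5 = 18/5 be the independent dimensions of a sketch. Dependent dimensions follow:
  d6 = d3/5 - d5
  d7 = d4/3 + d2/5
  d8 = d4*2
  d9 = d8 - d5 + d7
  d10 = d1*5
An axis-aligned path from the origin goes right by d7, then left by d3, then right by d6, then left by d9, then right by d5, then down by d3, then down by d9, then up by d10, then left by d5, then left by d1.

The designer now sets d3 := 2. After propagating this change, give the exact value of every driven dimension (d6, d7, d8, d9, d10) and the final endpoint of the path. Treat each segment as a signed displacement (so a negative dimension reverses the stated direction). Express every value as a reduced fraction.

Apply edit: d3 := 2
  d6 = d3/5 - d5 = -16/5
  d7 = d4/3 + d2/5 = 44/15
  d8 = d4*2 = 14
  d9 = d8 - d5 + d7 = 40/3
  d10 = d1*5 = 85
Walk from origin (0, 0):
  seg 1: right by d7 = 44/15 → (44/15, 0)
  seg 2: left by d3 = 2 → (14/15, 0)
  seg 3: right by d6 = -16/5 → (-34/15, 0)
  seg 4: left by d9 = 40/3 → (-78/5, 0)
  seg 5: right by d5 = 18/5 → (-12, 0)
  seg 6: down by d3 = 2 → (-12, -2)
  seg 7: down by d9 = 40/3 → (-12, -46/3)
  seg 8: up by d10 = 85 → (-12, 209/3)
  seg 9: left by d5 = 18/5 → (-78/5, 209/3)
  seg 10: left by d1 = 17 → (-163/5, 209/3)

d6 = -16/5
d7 = 44/15
d8 = 14
d9 = 40/3
d10 = 85
endpoint = (-163/5, 209/3)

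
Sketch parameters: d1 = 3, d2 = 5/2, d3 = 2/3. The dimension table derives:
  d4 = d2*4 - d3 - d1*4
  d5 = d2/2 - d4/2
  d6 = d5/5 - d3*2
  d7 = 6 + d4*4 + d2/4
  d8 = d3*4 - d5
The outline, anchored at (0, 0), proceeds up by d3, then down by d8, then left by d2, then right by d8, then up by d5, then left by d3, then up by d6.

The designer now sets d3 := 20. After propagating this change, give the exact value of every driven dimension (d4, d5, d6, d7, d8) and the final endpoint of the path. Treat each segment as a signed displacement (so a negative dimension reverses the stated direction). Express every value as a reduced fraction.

d4 = -22
d5 = 49/4
d6 = -751/20
d7 = -651/8
d8 = 271/4
endpoint = (181/4, -1461/20)

Apply edit: d3 := 20
  d4 = d2*4 - d3 - d1*4 = -22
  d5 = d2/2 - d4/2 = 49/4
  d6 = d5/5 - d3*2 = -751/20
  d7 = 6 + d4*4 + d2/4 = -651/8
  d8 = d3*4 - d5 = 271/4
Walk from origin (0, 0):
  seg 1: up by d3 = 20 → (0, 20)
  seg 2: down by d8 = 271/4 → (0, -191/4)
  seg 3: left by d2 = 5/2 → (-5/2, -191/4)
  seg 4: right by d8 = 271/4 → (261/4, -191/4)
  seg 5: up by d5 = 49/4 → (261/4, -71/2)
  seg 6: left by d3 = 20 → (181/4, -71/2)
  seg 7: up by d6 = -751/20 → (181/4, -1461/20)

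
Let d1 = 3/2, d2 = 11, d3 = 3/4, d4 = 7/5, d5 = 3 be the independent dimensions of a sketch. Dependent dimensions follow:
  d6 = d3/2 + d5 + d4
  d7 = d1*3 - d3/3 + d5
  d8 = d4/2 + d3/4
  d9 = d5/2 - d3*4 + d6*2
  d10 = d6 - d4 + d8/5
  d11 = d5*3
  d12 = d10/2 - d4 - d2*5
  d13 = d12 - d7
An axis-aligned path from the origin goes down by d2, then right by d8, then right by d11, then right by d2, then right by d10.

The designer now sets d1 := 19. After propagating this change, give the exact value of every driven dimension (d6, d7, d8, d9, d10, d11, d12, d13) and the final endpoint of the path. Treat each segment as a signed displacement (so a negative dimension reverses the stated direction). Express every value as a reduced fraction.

Apply edit: d1 := 19
  d6 = d3/2 + d5 + d4 = 191/40
  d7 = d1*3 - d3/3 + d5 = 239/4
  d8 = d4/2 + d3/4 = 71/80
  d9 = d5/2 - d3*4 + d6*2 = 161/20
  d10 = d6 - d4 + d8/5 = 1421/400
  d11 = d5*3 = 9
  d12 = d10/2 - d4 - d2*5 = -43699/800
  d13 = d12 - d7 = -91499/800
Walk from origin (0, 0):
  seg 1: down by d2 = 11 → (0, -11)
  seg 2: right by d8 = 71/80 → (71/80, -11)
  seg 3: right by d11 = 9 → (791/80, -11)
  seg 4: right by d2 = 11 → (1671/80, -11)
  seg 5: right by d10 = 1421/400 → (611/25, -11)

d6 = 191/40
d7 = 239/4
d8 = 71/80
d9 = 161/20
d10 = 1421/400
d11 = 9
d12 = -43699/800
d13 = -91499/800
endpoint = (611/25, -11)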